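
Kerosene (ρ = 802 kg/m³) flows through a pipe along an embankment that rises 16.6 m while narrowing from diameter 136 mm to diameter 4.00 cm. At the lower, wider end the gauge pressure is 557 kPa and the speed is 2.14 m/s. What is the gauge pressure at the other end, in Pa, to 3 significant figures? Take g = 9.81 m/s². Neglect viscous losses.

By continuity, v₂ = v₁·A₁/A₂ = 2.14·(145/12.6) = 24.7 m/s.
Bernoulli: P₁ + ½ρv₁² + ρg h₁ = P₂ + ½ρv₂² + ρg h₂, so P₂ = P₁ + ½ρ(v₁² − v₂²) − ρg(h₂ − h₁).
P₂ = 557000 + ½·802·(2.14² − 24.7²) − 802·9.81·(+16.6) = 557000 + (-244000) − (131000) = 183000 Pa.

P₂ = 183000 Pa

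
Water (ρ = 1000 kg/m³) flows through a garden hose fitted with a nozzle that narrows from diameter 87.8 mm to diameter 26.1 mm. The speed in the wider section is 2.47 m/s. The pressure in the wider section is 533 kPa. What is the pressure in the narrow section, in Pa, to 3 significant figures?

Continuity gives A₁v₁ = A₂v₂, so v₂ = (60.5 cm²)/(5.35 cm²) × 2.47 m/s = 28.0 m/s.
Bernoulli (h₁ = h₂): P₁ − P₂ = ½ρ(v₂² − v₁²).
P₂ = P₁ − ½ρ(v₂² − v₁²) = 533000 − ½·1000·(28.0² − 2.47²) = 533000 − 388000 = 145000 Pa.

P₂ ≈ 145000 Pa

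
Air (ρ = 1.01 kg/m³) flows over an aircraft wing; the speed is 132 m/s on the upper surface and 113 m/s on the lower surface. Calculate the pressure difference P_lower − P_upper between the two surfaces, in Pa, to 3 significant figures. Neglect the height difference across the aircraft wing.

ΔP ≈ 2350 Pa

With negligible Δh, P + ½ρv² is constant, so P_low − P_up = ½ρ(v_up² − v_low²).
ΔP = ½·1.01·(132² − 113²) = 2350 Pa.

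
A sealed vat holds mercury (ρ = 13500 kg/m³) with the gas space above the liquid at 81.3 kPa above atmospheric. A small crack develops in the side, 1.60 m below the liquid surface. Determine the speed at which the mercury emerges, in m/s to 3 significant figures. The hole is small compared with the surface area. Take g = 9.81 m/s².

6.59 m/s

Take point 1 at the surface (v₁ ≈ 0) and point 2 at the hole (at atmospheric pressure). Bernoulli: P₁ + ρg h = P_atm + ½ρv₂².
With P₁ − P_atm = 81300 Pa, v₂ = √(2gh + 2ΔP/ρ) = √(2·9.81·1.60 + 2·81300/13500) = 6.59 m/s.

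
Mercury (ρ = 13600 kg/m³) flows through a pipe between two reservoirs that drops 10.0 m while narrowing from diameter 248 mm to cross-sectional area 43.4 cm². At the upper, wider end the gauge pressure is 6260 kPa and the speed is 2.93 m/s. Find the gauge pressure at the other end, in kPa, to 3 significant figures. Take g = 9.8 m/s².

The volume flow rate is constant, so v₂ = (A₁/A₂)v₁ = (483/43.4)·2.93 = 32.6 m/s.
Applying Bernoulli between the two ends and solving for P₂: P₂ = P₁ + ½ρ(v₁² − v₂²) − ρgΔh.
P₂ = 6260000 + ½·13600·(2.93² − 32.6²) − 13600·9.8·(−10.0) = 6260000 + (-7170000) − (-1330000) = 419000 Pa.

419 kPa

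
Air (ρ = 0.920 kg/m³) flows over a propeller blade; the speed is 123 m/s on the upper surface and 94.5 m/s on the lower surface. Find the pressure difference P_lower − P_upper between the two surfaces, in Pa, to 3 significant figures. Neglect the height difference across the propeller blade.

Bernoulli (same height): P_lower − P_upper = ½ρ(v_upper² − v_lower²).
ΔP = ½·0.920·(123² − 94.5²) = 2850 Pa.

ΔP = 2850 Pa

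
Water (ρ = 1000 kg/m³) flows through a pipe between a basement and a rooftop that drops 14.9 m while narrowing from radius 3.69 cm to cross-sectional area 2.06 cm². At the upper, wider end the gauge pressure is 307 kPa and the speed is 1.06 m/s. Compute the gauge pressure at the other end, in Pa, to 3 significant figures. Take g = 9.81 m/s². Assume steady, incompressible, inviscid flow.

By continuity, v₂ = v₁·A₁/A₂ = 1.06·(42.8/2.06) = 22.0 m/s.
Energy conservation along the streamline gives P₂ = P₁ − ½ρ(v₂² − v₁²) − ρg(h₂ − h₁).
P₂ = 307000 + ½·1000·(1.06² − 22.0²) − 1000·9.81·(−14.9) = 307000 + (-242000) − (-146000) = 211000 Pa.

P₂ ≈ 211000 Pa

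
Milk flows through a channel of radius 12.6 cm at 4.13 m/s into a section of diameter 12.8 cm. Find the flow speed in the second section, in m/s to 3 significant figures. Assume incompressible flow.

By continuity, v₂ = v₁·A₁/A₂ = 4.13·(499/129) = 16.0 m/s.

16.0 m/s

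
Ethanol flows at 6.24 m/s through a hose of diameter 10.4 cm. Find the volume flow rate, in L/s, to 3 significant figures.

Q = 53.0 L/s

Q = A·v = 0.00849 m² × 6.24 m/s = 0.0530 m³/s.
Converting: 0.0530 m³/s × 1000 = 53.0 L/s.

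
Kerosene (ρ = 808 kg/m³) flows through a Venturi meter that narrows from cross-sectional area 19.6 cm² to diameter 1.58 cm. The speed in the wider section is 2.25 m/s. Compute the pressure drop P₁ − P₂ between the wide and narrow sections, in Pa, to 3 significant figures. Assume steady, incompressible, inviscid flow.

ΔP ≈ 202000 Pa

By continuity, v₂ = v₁·A₁/A₂ = 2.25·(19.6/1.96) = 22.5 m/s.
Along the horizontal streamline, P + ½ρv² is constant.
P₁ − P₂ = ½·808·(22.5² − 2.25²) = ½·808·501 = 202000 Pa.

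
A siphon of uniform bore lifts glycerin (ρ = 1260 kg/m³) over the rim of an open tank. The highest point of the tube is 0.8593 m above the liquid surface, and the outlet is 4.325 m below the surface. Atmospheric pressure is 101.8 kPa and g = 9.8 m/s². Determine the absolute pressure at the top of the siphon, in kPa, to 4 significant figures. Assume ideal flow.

The outlet speed comes from Torricelli: v = √(2g·4.325) = 9.207 m/s.
Continuity keeps v the same throughout the tube; from surface to crest, P_atm + 0 = P_top + ½ρv² + ρg·h_top.
P_top = 101800 − ½·1260·9.207² − 1260·9.8·0.8593 = 37780 Pa.

P_top = 37.78 kPa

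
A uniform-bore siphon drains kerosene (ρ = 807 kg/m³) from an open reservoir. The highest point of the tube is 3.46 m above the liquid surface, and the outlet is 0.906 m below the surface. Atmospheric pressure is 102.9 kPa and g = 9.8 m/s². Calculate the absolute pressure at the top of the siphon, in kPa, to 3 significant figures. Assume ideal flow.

P_top ≈ 68.4 kPa

From the surface to the outlet (both open to atmosphere, surface at rest): v = √(2g·h_out) = √(2·9.8·0.906) = 4.21 m/s.
The bore is uniform, so the speed at the crest is the same v. Bernoulli surface→crest: P_atm = P_top + ½ρv² + ρg·h_top.
P_top = 102900 − ½·807·4.21² − 807·9.8·3.46 = 68400 Pa.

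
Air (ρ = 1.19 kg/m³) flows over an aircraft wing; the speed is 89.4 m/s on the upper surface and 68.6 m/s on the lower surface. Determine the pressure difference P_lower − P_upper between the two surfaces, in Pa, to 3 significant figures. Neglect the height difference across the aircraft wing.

ΔP = 1960 Pa

The pressure is lower where the speed is higher: ΔP = ½ρ(v_up² − v_low²).
ΔP = ½·1.19·(89.4² − 68.6²) = 1960 Pa.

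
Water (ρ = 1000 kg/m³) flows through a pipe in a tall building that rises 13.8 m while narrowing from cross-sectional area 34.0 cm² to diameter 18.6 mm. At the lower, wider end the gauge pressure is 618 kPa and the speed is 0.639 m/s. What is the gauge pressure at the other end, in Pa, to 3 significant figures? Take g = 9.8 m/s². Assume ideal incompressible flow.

451000 Pa

The volume flow rate is constant, so v₂ = (A₁/A₂)v₁ = (34.0/2.72)·0.639 = 8.00 m/s.
Bernoulli: P₁ + ½ρv₁² + ρg h₁ = P₂ + ½ρv₂² + ρg h₂, so P₂ = P₁ + ½ρ(v₁² − v₂²) − ρg(h₂ − h₁).
P₂ = 618000 + ½·1000·(0.639² − 8.00²) − 1000·9.8·(+13.8) = 618000 + (-31800) − (135000) = 451000 Pa.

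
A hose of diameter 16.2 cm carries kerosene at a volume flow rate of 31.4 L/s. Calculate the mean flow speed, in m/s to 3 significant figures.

Q = 31.4 L/s = 0.0314 m³/s.
v = Q/A = 0.0314 / 0.0206 = 1.52 m/s.

v = 1.52 m/s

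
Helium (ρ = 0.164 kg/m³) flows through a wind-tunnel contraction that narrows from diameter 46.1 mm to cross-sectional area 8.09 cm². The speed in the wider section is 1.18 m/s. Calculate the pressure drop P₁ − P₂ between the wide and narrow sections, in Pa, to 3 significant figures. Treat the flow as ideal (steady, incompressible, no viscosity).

Continuity gives A₁v₁ = A₂v₂, so v₂ = (16.7 cm²)/(8.09 cm²) × 1.18 m/s = 2.43 m/s.
With no height change, Bernoulli's equation is P₁ + ½ρv₁² = P₂ + ½ρv₂².
P₁ − P₂ = ½·0.164·(2.43² − 1.18²) = ½·0.164·4.53 = 0.372 Pa.

ΔP ≈ 0.372 Pa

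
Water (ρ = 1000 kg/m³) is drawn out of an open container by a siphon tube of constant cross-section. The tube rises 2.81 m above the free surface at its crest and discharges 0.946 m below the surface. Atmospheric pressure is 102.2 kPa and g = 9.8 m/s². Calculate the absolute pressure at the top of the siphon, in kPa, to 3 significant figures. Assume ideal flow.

P_top ≈ 65.4 kPa

Bernoulli surface→outlet gives ½v² = g·h_out, so v = √(2·9.8·0.946) = 4.31 m/s.
With constant cross-section the crest speed equals v; applying Bernoulli from the surface up to the crest, P_top = P_atm − ½ρv² − ρg·h_top.
P_top = 102200 − ½·1000·4.31² − 1000·9.8·2.81 = 65400 Pa.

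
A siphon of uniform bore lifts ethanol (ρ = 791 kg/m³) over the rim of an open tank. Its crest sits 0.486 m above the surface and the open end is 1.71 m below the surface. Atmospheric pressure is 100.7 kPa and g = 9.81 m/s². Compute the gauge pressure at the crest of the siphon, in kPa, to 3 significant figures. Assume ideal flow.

Bernoulli surface→outlet gives ½v² = g·h_out, so v = √(2·9.81·1.71) = 5.79 m/s.
With constant cross-section the crest speed equals v; applying Bernoulli from the surface up to the crest, P_top = P_atm − ½ρv² − ρg·h_top.
P_top = 100700 − ½·791·5.79² − 791·9.81·0.486 = 83700 Pa. So P_gauge = P_top − P_atm = -17000 Pa.

P_gauge ≈ -17.0 kPa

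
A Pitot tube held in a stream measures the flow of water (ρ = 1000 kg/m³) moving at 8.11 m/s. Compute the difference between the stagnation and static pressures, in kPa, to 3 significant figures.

ΔP ≈ 32.9 kPa

The dynamic pressure equals the rise in static pressure at the stagnation point: ΔP = ½ρv².
ΔP = ½·1000·8.11² = 32900 Pa.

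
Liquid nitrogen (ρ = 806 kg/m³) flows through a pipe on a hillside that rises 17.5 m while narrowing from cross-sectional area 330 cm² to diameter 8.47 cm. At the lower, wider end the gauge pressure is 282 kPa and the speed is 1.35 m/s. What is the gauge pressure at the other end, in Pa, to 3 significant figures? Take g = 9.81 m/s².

Mass conservation (A₁v₁ = A₂v₂) gives v₂ = 1.35 × 330/56.3 = 7.91 m/s.
Applying Bernoulli between the two ends and solving for P₂: P₂ = P₁ + ½ρ(v₁² − v₂²) − ρgΔh.
P₂ = 282000 + ½·806·(1.35² − 7.91²) − 806·9.81·(+17.5) = 282000 + (-24500) − (138000) = 119000 Pa.

P₂ = 119000 Pa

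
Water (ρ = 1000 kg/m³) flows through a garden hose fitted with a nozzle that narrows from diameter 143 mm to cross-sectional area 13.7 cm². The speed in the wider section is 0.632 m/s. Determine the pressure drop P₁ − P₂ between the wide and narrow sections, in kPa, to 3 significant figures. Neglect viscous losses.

ΔP = 27.2 kPa

Mass conservation (A₁v₁ = A₂v₂) gives v₂ = 0.632 × 161/13.7 = 7.41 m/s.
Bernoulli (h₁ = h₂): P₁ − P₂ = ½ρ(v₂² − v₁²).
P₁ − P₂ = ½·1000·(7.41² − 0.632²) = ½·1000·54.5 = 27200 Pa.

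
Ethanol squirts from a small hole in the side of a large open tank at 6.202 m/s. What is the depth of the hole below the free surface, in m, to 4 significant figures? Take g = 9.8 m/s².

h ≈ 1.962 m

For a small hole in a large open tank, ½v² = gh, giving h = v²/(2g).
h = 6.202²/(2·9.8) = 38.46/19.60 = 1.962 m.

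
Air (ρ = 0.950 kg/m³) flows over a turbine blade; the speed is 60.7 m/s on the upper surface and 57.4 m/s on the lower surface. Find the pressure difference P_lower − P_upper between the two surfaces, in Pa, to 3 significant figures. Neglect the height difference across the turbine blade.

185 Pa

Bernoulli (same height): P_lower − P_upper = ½ρ(v_upper² − v_lower²).
ΔP = ½·0.950·(60.7² − 57.4²) = 185 Pa.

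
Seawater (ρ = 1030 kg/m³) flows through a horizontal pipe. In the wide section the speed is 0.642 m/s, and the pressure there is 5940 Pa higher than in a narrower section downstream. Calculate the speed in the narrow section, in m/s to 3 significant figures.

Horizontal Bernoulli: P₁ + ½ρv₁² = P₂ + ½ρv₂², so v₂² = v₁² + 2(P₁ − P₂)/ρ.
v₂ = √(0.642² + 2·5940/1030) = √(0.412 + 11.5) = 3.46 m/s.

v₂ ≈ 3.46 m/s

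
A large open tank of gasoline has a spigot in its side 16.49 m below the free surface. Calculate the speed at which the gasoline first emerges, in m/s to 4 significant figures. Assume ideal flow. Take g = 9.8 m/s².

With the surface at rest and both surface and jet at atmospheric pressure, Bernoulli gives ρg h = ½ρv², so v = √(2gh) = √(2·9.8·16.49) = 17.98 m/s.

v ≈ 17.98 m/s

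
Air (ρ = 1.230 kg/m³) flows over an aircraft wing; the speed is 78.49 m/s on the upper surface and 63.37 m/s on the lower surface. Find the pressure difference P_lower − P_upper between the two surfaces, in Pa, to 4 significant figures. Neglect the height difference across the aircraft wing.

Bernoulli (same height): P_lower − P_upper = ½ρ(v_upper² − v_lower²).
ΔP = ½·1.230·(78.49² − 63.37²) = 1319 Pa.

ΔP ≈ 1319 Pa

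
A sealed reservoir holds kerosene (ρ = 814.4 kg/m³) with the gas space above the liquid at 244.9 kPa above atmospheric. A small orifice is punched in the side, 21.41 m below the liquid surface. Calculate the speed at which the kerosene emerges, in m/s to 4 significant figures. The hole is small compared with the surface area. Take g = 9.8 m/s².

31.95 m/s

Take point 1 at the surface (v₁ ≈ 0) and point 2 at the hole (at atmospheric pressure). Bernoulli: P₁ + ρg h = P_atm + ½ρv₂².
With P₁ − P_atm = 244900 Pa, v₂ = √(2gh + 2ΔP/ρ) = √(2·9.8·21.41 + 2·244900/814.4) = 31.95 m/s.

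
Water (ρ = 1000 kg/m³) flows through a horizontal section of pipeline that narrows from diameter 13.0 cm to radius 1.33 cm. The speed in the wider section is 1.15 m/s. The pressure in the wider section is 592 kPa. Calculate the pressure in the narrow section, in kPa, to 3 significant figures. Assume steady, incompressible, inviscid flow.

215 kPa

Continuity gives A₁v₁ = A₂v₂, so v₂ = (133 cm²)/(5.56 cm²) × 1.15 m/s = 27.5 m/s.
Along the horizontal streamline, P + ½ρv² is constant.
P₂ = P₁ − ½ρ(v₂² − v₁²) = 592000 − ½·1000·(27.5² − 1.15²) = 592000 − 377000 = 215000 Pa.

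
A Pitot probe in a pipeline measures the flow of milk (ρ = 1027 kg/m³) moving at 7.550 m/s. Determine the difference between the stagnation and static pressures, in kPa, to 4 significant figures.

ΔP ≈ 29.27 kPa

At the stagnation point the flow is brought to rest, so Bernoulli gives P_stag − P_static = ½ρv².
ΔP = ½·1027·7.550² = 29270 Pa.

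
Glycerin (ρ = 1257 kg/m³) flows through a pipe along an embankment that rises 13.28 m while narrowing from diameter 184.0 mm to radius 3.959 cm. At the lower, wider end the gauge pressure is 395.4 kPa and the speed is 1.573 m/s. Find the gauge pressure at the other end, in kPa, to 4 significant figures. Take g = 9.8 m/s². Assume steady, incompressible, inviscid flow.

By continuity, v₂ = v₁·A₁/A₂ = 1.573·(265.9/49.24) = 8.494 m/s.
Bernoulli: P₁ + ½ρv₁² + ρg h₁ = P₂ + ½ρv₂² + ρg h₂, so P₂ = P₁ + ½ρ(v₁² − v₂²) − ρg(h₂ − h₁).
P₂ = 395400 + ½·1257·(1.573² − 8.494²) − 1257·9.8·(+13.28) = 395400 + (-43790) − (163600) = 188000 Pa.

P₂ ≈ 188.0 kPa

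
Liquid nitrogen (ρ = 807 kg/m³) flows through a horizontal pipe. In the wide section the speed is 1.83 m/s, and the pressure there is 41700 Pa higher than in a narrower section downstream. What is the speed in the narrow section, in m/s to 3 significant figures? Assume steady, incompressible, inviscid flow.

10.3 m/s

With h₁ = h₂, rearranging Bernoulli gives v₂ = √(v₁² + 2ΔP/ρ).
v₂ = √(1.83² + 2·41700/807) = √(3.35 + 103) = 10.3 m/s.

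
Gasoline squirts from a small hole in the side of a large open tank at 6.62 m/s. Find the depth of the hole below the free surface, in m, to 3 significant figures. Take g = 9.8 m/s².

h ≈ 2.24 m

For a small hole in a large open tank, ½v² = gh, giving h = v²/(2g).
h = 6.62²/(2·9.8) = 43.8/19.60 = 2.24 m.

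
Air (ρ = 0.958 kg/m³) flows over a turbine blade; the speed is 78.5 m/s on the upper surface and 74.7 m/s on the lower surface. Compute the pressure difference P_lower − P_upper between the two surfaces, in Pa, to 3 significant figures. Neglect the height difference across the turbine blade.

ΔP = 279 Pa

Bernoulli (same height): P_lower − P_upper = ½ρ(v_upper² − v_lower²).
ΔP = ½·0.958·(78.5² − 74.7²) = 279 Pa.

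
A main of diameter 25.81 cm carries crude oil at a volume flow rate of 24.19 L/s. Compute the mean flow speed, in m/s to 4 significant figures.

Q = 24.19 L/s = 0.02419 m³/s.
v = Q/A = 0.02419 / 0.05232 = 0.4623 m/s.

0.4623 m/s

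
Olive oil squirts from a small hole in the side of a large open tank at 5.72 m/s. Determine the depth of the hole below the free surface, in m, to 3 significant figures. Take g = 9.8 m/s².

Inverting v = √(2gh) gives h = v² / 2g.
h = 5.72²/(2·9.8) = 32.7/19.60 = 1.67 m.

h = 1.67 m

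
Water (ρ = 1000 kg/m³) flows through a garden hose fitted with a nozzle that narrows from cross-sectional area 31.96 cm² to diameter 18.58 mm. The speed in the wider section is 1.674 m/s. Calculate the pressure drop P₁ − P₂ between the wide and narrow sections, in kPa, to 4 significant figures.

Continuity gives A₁v₁ = A₂v₂, so v₂ = (31.96 cm²)/(2.711 cm²) × 1.674 m/s = 19.73 m/s.
Bernoulli (h₁ = h₂): P₁ − P₂ = ½ρ(v₂² − v₁²).
P₁ − P₂ = ½·1000·(19.73² − 1.674²) = ½·1000·386.6 = 193300 Pa.

ΔP ≈ 193.3 kPa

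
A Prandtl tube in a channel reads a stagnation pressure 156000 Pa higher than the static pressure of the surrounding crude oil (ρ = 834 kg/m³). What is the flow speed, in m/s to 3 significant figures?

The dynamic pressure equals the rise in static pressure at the stagnation point: ΔP = ½ρv².
v = √(2ΔP/ρ) = √(2·156000/834) = 19.3 m/s.

v ≈ 19.3 m/s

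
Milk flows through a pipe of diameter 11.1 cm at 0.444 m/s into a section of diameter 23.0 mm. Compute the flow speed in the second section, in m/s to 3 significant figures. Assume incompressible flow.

10.3 m/s

By continuity, v₂ = v₁·A₁/A₂ = 0.444·(96.8/4.15) = 10.3 m/s.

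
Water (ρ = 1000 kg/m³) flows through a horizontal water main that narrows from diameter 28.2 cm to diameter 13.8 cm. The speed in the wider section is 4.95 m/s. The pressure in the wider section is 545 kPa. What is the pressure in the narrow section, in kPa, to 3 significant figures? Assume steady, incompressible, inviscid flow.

344 kPa

Mass conservation (A₁v₁ = A₂v₂) gives v₂ = 4.95 × 625/150 = 20.7 m/s.
With no height change, Bernoulli's equation is P₁ + ½ρv₁² = P₂ + ½ρv₂².
P₂ = P₁ − ½ρ(v₂² − v₁²) = 545000 − ½·1000·(20.7² − 4.95²) = 545000 − 201000 = 344000 Pa.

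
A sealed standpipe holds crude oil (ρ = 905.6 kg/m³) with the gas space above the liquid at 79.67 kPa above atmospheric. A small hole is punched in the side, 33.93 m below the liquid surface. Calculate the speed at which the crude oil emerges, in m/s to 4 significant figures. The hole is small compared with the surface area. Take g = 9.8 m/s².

v ≈ 29.00 m/s

Take point 1 at the surface (v₁ ≈ 0) and point 2 at the hole (at atmospheric pressure). Bernoulli: P₁ + ρg h = P_atm + ½ρv₂².
With P₁ − P_atm = 79670 Pa, v₂ = √(2gh + 2ΔP/ρ) = √(2·9.8·33.93 + 2·79670/905.6) = 29.00 m/s.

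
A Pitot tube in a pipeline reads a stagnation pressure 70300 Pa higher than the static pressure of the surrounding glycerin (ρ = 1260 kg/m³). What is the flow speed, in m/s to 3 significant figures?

v = 10.6 m/s

The dynamic pressure equals the rise in static pressure at the stagnation point: ΔP = ½ρv².
v = √(2ΔP/ρ) = √(2·70300/1260) = 10.6 m/s.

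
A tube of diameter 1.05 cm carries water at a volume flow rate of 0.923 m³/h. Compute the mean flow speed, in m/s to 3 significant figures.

v ≈ 2.96 m/s

Q = 0.923 m³/h = 0.000256 m³/s.
v = Q/A = 0.000256 / 0.0000866 = 2.96 m/s.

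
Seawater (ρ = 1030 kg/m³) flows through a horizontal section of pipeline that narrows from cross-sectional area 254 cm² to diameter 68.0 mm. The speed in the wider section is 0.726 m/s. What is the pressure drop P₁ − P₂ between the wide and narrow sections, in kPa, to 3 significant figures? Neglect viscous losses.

ΔP = 13.0 kPa

By continuity, v₂ = v₁·A₁/A₂ = 0.726·(254/36.3) = 5.08 m/s.
The pipe is horizontal, so Bernoulli reduces to P₁ + ½ρv₁² = P₂ + ½ρv₂².
P₁ − P₂ = ½·1030·(5.08² − 0.726²) = ½·1030·25.3 = 13000 Pa.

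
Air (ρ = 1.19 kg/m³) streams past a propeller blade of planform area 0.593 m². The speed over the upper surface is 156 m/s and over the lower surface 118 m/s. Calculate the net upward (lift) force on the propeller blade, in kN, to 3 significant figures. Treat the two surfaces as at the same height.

F = 3.67 kN

With equal heights on the two surfaces, Bernoulli gives P_lower − P_upper = ½ρ(v_upper² − v_lower²).
ΔP = ½·1.19·(156² − 118²) = 6200 Pa.
Lift = ΔP · A = 6200 × 0.593 = 3670 N.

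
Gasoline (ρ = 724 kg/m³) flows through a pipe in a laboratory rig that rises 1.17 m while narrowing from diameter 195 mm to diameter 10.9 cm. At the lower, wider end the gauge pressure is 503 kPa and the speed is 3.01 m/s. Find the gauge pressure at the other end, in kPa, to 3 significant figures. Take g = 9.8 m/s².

P₂ ≈ 464 kPa

Continuity gives A₁v₁ = A₂v₂, so v₂ = (299 cm²)/(93.3 cm²) × 3.01 m/s = 9.63 m/s.
Energy conservation along the streamline gives P₂ = P₁ − ½ρ(v₂² − v₁²) − ρg(h₂ − h₁).
P₂ = 503000 + ½·724·(3.01² − 9.63²) − 724·9.8·(+1.17) = 503000 + (-30300) − (8300) = 464000 Pa.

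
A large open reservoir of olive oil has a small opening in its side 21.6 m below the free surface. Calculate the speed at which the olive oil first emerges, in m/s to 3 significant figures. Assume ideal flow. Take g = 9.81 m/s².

With the surface at rest and both surface and jet at atmospheric pressure, Bernoulli gives ρg h = ½ρv², so v = √(2gh) = √(2·9.81·21.6) = 20.6 m/s.

v ≈ 20.6 m/s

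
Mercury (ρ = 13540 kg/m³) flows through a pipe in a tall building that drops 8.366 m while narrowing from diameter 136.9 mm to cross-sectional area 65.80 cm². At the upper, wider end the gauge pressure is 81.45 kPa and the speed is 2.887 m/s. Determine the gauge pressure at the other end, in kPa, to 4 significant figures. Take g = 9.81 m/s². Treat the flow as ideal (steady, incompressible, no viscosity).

P₂ = 966.7 kPa

Continuity gives A₁v₁ = A₂v₂, so v₂ = (147.2 cm²)/(65.80 cm²) × 2.887 m/s = 6.458 m/s.
Bernoulli: P₁ + ½ρv₁² + ρg h₁ = P₂ + ½ρv₂² + ρg h₂, so P₂ = P₁ + ½ρ(v₁² − v₂²) − ρg(h₂ − h₁).
P₂ = 81450 + ½·13540·(2.887² − 6.458²) − 13540·9.81·(−8.366) = 81450 + (-225900) − (-1111000) = 966700 Pa.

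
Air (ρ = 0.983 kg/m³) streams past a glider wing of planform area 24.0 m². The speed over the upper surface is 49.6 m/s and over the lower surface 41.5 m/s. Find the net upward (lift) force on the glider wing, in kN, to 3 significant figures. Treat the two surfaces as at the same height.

F ≈ 8.70 kN

With equal heights on the two surfaces, Bernoulli gives P_lower − P_upper = ½ρ(v_upper² − v_lower²).
ΔP = ½·0.983·(49.6² − 41.5²) = 363 Pa.
Lift = ΔP · A = 363 × 24.0 = 8700 N.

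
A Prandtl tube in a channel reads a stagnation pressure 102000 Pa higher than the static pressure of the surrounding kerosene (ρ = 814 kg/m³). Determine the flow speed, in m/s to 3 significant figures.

v = 15.8 m/s

At the stagnation point the flow is brought to rest, so Bernoulli gives P_stag − P_static = ½ρv².
v = √(2ΔP/ρ) = √(2·102000/814) = 15.8 m/s.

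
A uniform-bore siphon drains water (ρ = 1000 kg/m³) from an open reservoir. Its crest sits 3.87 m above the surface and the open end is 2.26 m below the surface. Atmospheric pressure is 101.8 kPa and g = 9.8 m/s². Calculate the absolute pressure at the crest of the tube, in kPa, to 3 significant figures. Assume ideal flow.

P_top ≈ 41.7 kPa

The outlet speed comes from Torricelli: v = √(2g·2.26) = 6.66 m/s.
Continuity keeps v the same throughout the tube; from surface to crest, P_atm + 0 = P_top + ½ρv² + ρg·h_top.
P_top = 101800 − ½·1000·6.66² − 1000·9.8·3.87 = 41700 Pa.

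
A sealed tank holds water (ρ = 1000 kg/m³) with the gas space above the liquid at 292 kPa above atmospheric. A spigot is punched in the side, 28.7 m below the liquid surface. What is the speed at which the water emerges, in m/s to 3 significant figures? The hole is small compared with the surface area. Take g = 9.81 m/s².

33.9 m/s

Take point 1 at the surface (v₁ ≈ 0) and point 2 at the hole (at atmospheric pressure). Bernoulli: P₁ + ρg h = P_atm + ½ρv₂².
With P₁ − P_atm = 292000 Pa, v₂ = √(2gh + 2ΔP/ρ) = √(2·9.81·28.7 + 2·292000/1000) = 33.9 m/s.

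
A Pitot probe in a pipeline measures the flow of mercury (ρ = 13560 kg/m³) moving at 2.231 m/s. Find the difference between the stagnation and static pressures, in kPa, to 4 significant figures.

33.75 kPa

Bernoulli between the free stream and the stagnation point: ½ρv² = P_stag − P_static.
ΔP = ½·13560·2.231² = 33750 Pa.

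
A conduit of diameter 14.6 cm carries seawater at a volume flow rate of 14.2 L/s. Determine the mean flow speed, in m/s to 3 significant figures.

Q = 14.2 L/s = 0.0142 m³/s.
v = Q/A = 0.0142 / 0.0167 = 0.848 m/s.

0.848 m/s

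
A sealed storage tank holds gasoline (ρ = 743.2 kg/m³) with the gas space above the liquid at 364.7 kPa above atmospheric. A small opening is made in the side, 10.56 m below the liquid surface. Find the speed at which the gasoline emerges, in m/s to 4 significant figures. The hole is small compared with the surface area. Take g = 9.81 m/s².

Take point 1 at the surface (v₁ ≈ 0) and point 2 at the hole (at atmospheric pressure). Bernoulli: P₁ + ρg h = P_atm + ½ρv₂².
With P₁ − P_atm = 364700 Pa, v₂ = √(2gh + 2ΔP/ρ) = √(2·9.81·10.56 + 2·364700/743.2) = 34.48 m/s.

34.48 m/s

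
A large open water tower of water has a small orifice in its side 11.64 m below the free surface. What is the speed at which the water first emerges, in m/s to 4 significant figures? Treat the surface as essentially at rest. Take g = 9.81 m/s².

Bernoulli from surface to hole (P equal, v_surface ≈ 0): v = √(2gh) = √(2×9.81×11.64) = 15.11 m/s.

v = 15.11 m/s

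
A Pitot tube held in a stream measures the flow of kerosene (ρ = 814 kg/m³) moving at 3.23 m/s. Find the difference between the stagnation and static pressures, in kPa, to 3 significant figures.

4.25 kPa

At the stagnation point the flow is brought to rest, so Bernoulli gives P_stag − P_static = ½ρv².
ΔP = ½·814·3.23² = 4250 Pa.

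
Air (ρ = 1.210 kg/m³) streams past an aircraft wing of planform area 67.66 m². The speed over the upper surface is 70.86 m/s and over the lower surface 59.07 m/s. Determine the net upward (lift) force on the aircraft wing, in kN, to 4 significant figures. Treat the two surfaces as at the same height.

With equal heights on the two surfaces, Bernoulli gives P_lower − P_upper = ½ρ(v_upper² − v_lower²).
ΔP = ½·1.210·(70.86² − 59.07²) = 926.8 Pa.
Lift = ΔP · A = 926.8 × 67.66 = 62710 N.

62.71 kN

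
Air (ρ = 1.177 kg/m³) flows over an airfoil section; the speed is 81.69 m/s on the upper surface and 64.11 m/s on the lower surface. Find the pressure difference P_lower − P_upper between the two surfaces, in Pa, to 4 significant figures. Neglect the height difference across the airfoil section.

The pressure is lower where the speed is higher: ΔP = ½ρ(v_up² − v_low²).
ΔP = ½·1.177·(81.69² − 64.11²) = 1508 Pa.

ΔP ≈ 1508 Pa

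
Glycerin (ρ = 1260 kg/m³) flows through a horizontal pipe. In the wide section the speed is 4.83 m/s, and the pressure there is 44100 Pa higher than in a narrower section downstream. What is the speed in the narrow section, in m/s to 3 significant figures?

With h₁ = h₂, rearranging Bernoulli gives v₂ = √(v₁² + 2ΔP/ρ).
v₂ = √(4.83² + 2·44100/1260) = √(23.3 + 70.0) = 9.66 m/s.

v₂ ≈ 9.66 m/s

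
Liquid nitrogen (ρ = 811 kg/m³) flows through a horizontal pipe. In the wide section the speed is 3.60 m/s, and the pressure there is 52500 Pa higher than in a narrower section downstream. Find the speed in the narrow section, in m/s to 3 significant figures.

With h₁ = h₂, rearranging Bernoulli gives v₂ = √(v₁² + 2ΔP/ρ).
v₂ = √(3.60² + 2·52500/811) = √(13.0 + 129) = 11.9 m/s.

11.9 m/s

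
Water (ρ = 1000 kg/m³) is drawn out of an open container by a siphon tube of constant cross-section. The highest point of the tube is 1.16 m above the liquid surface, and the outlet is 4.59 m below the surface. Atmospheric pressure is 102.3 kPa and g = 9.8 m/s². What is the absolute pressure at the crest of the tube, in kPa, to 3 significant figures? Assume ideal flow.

Bernoulli surface→outlet gives ½v² = g·h_out, so v = √(2·9.8·4.59) = 9.48 m/s.
With constant cross-section the crest speed equals v; applying Bernoulli from the surface up to the crest, P_top = P_atm − ½ρv² − ρg·h_top.
P_top = 102300 − ½·1000·9.48² − 1000·9.8·1.16 = 46000 Pa.

46.0 kPa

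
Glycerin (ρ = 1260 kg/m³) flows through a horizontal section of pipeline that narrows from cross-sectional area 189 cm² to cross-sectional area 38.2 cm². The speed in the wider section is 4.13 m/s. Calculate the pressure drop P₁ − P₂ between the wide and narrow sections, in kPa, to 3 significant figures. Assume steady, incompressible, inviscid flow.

Mass conservation (A₁v₁ = A₂v₂) gives v₂ = 4.13 × 189/38.2 = 20.4 m/s.
Along the horizontal streamline, P + ½ρv² is constant.
P₁ − P₂ = ½·1260·(20.4² − 4.13²) = ½·1260·400 = 252000 Pa.

252 kPa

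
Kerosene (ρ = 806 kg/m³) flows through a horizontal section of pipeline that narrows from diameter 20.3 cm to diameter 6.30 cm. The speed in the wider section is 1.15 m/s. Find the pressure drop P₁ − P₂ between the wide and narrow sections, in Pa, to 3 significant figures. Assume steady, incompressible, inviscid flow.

Mass conservation (A₁v₁ = A₂v₂) gives v₂ = 1.15 × 324/31.2 = 11.9 m/s.
With no height change, Bernoulli's equation is P₁ + ½ρv₁² = P₂ + ½ρv₂².
P₁ − P₂ = ½·806·(11.9² − 1.15²) = ½·806·141 = 56900 Pa.

ΔP = 56900 Pa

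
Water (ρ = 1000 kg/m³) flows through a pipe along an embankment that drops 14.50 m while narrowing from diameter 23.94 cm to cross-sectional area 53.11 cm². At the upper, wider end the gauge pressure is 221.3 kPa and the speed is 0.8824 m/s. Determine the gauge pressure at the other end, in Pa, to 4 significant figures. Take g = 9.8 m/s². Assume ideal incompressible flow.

By continuity, v₂ = v₁·A₁/A₂ = 0.8824·(450.1/53.11) = 7.479 m/s.
Energy conservation along the streamline gives P₂ = P₁ − ½ρ(v₂² − v₁²) − ρg(h₂ − h₁).
P₂ = 221300 + ½·1000·(0.8824² − 7.479²) − 1000·9.8·(−14.50) = 221300 + (-27580) − (-142100) = 335800 Pa.

335800 Pa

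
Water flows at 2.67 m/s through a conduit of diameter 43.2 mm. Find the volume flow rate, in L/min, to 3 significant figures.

Q ≈ 235 L/min

Q = A·v = 0.00147 m² × 2.67 m/s = 0.00391 m³/s.
Converting: 0.00391 m³/s × 60000 = 235 L/min.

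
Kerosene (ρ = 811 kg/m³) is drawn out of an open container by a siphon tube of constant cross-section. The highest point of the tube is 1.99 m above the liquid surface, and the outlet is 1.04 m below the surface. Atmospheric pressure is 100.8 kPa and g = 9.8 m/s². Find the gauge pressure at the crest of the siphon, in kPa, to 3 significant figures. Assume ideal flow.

P_gauge ≈ -24.1 kPa

From the surface to the outlet (both open to atmosphere, surface at rest): v = √(2g·h_out) = √(2·9.8·1.04) = 4.51 m/s.
With constant cross-section the crest speed equals v; applying Bernoulli from the surface up to the crest, P_top = P_atm − ½ρv² − ρg·h_top.
P_top = 100800 − ½·811·4.51² − 811·9.8·1.99 = 76700 Pa. So P_gauge = P_top − P_atm = -24100 Pa.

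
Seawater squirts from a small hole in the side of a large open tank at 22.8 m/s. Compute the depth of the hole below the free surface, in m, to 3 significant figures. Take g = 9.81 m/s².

h ≈ 26.5 m

For a small hole in a large open tank, ½v² = gh, giving h = v²/(2g).
h = 22.8²/(2·9.81) = 520/19.62 = 26.5 m.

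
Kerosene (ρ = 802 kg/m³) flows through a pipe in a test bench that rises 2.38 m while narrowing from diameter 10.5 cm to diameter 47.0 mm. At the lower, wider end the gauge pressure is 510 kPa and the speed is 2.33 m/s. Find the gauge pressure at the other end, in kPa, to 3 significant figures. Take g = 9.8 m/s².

P₂ = 439 kPa

Mass conservation (A₁v₁ = A₂v₂) gives v₂ = 2.33 × 86.6/17.3 = 11.6 m/s.
Applying Bernoulli between the two ends and solving for P₂: P₂ = P₁ + ½ρ(v₁² − v₂²) − ρgΔh.
P₂ = 510000 + ½·802·(2.33² − 11.6²) − 802·9.8·(+2.38) = 510000 + (-52100) − (18700) = 439000 Pa.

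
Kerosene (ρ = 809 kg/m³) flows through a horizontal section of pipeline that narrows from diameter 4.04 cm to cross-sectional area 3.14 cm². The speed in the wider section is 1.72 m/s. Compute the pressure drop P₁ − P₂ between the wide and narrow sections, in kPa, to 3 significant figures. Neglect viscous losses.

ΔP ≈ 18.7 kPa

Mass conservation (A₁v₁ = A₂v₂) gives v₂ = 1.72 × 12.8/3.14 = 7.02 m/s.
Along the horizontal streamline, P + ½ρv² is constant.
P₁ − P₂ = ½·809·(7.02² − 1.72²) = ½·809·46.3 = 18700 Pa.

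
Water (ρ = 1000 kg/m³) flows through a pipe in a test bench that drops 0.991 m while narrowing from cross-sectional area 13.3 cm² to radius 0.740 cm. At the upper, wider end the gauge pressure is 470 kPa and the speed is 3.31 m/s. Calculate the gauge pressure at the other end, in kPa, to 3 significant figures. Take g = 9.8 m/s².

Continuity gives A₁v₁ = A₂v₂, so v₂ = (13.3 cm²)/(1.72 cm²) × 3.31 m/s = 25.6 m/s.
Energy conservation along the streamline gives P₂ = P₁ − ½ρ(v₂² − v₁²) − ρg(h₂ − h₁).
P₂ = 470000 + ½·1000·(3.31² − 25.6²) − 1000·9.8·(−0.991) = 470000 + (-322000) − (-9710) = 158000 Pa.

158 kPa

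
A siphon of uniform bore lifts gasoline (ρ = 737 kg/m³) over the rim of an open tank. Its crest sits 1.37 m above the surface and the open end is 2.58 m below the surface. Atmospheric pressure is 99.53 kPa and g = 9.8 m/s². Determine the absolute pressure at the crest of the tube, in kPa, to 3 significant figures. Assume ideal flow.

Bernoulli surface→outlet gives ½v² = g·h_out, so v = √(2·9.8·2.58) = 7.11 m/s.
Continuity keeps v the same throughout the tube; from surface to crest, P_atm + 0 = P_top + ½ρv² + ρg·h_top.
P_top = 99530 − ½·737·7.11² − 737·9.8·1.37 = 71000 Pa.

71.0 kPa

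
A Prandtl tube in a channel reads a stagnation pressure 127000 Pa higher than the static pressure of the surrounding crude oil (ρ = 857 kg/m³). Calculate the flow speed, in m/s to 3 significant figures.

v ≈ 17.2 m/s

The dynamic pressure equals the rise in static pressure at the stagnation point: ΔP = ½ρv².
v = √(2ΔP/ρ) = √(2·127000/857) = 17.2 m/s.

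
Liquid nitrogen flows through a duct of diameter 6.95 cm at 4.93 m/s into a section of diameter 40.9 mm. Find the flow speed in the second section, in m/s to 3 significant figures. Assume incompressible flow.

The volume flow rate is constant, so v₂ = (A₁/A₂)v₁ = (37.9/13.1)·4.93 = 14.2 m/s.

14.2 m/s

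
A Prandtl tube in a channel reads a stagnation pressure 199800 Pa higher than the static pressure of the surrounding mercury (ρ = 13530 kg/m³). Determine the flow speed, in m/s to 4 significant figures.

5.435 m/s

Bernoulli between the free stream and the stagnation point: ½ρv² = P_stag − P_static.
v = √(2ΔP/ρ) = √(2·199800/13530) = 5.435 m/s.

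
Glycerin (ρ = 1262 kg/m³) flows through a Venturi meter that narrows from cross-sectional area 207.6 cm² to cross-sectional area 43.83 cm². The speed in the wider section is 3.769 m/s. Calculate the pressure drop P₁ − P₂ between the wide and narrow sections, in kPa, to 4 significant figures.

ΔP ≈ 192.1 kPa

By continuity, v₂ = v₁·A₁/A₂ = 3.769·(207.6/43.83) = 17.85 m/s.
Along the horizontal streamline, P + ½ρv² is constant.
P₁ − P₂ = ½·1262·(17.85² − 3.769²) = ½·1262·304.5 = 192100 Pa.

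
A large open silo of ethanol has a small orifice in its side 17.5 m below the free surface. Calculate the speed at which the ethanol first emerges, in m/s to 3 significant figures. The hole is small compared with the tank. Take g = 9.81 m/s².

Torricelli's result v = √(2gh) gives v = √(2·9.81·17.5) = 18.5 m/s.

v = 18.5 m/s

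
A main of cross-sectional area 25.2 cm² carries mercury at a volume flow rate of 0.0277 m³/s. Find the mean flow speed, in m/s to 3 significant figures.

Q = 0.0277 m³/s = 0.0277 m³/s.
v = Q/A = 0.0277 / 0.00252 = 11.0 m/s.

v = 11.0 m/s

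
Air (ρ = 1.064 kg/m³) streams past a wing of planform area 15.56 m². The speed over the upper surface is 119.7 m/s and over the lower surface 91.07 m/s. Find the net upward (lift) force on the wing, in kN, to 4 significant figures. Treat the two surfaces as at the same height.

The faster flow above has the lower pressure; Bernoulli (same height) gives ΔP = ½ρ(v_up² − v_low²).
ΔP = ½·1.064·(119.7² − 91.07²) = 3210 Pa.
Lift = ΔP · A = 3210 × 15.56 = 49950 N.

F ≈ 49.95 kN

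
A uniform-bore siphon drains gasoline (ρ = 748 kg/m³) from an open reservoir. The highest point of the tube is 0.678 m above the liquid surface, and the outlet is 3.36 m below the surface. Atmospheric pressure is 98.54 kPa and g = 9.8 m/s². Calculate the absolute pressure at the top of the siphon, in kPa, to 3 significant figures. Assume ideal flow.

From the surface to the outlet (both open to atmosphere, surface at rest): v = √(2g·h_out) = √(2·9.8·3.36) = 8.12 m/s.
With constant cross-section the crest speed equals v; applying Bernoulli from the surface up to the crest, P_top = P_atm − ½ρv² − ρg·h_top.
P_top = 98540 − ½·748·8.12² − 748·9.8·0.678 = 68900 Pa.

P_top ≈ 68.9 kPa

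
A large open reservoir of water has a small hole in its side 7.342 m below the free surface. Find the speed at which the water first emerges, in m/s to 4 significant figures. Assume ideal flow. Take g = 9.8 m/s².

v ≈ 12.00 m/s

Torricelli's result v = √(2gh) gives v = √(2·9.8·7.342) = 12.00 m/s.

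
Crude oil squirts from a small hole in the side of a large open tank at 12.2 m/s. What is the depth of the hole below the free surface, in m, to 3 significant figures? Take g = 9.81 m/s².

h ≈ 7.59 m

Inverting v = √(2gh) gives h = v² / 2g.
h = 12.2²/(2·9.81) = 149/19.62 = 7.59 m.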